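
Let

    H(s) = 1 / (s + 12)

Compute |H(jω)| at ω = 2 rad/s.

|H(j2)| ≈ 0.08220

Substitute s = j2: numerator = 1, denominator = 12 + j2.
|H(j2)| = |1| / |12 + j2| = 1 / 12.166 ≈ 0.08220.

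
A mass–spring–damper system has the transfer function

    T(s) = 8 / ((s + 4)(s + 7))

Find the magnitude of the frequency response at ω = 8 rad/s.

Substitute s = j8: numerator = 8, denominator = -36 + j88.
|T(j8)| = |8| / |-36 + j88| = 8 / 95.079 ≈ 0.08414.

|T(j8)| ≈ 0.08414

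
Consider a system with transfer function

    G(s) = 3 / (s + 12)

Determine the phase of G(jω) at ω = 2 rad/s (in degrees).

At s = j2: numerator = 3, denominator = 12 + j2.
∠G = ∠num − ∠den = 0° − (9.4623°) = -9.462°.

∠G(j2) ≈ -9.462°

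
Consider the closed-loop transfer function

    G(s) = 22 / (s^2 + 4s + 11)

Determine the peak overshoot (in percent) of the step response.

Comparing s^2 + 4s + 11 to s^2 + 2ζωₙs + ωₙ²: ωₙ = √11 ≈ 3.317 rad/s and ζ = 4/(2·√11) ≈ 0.6030.
%OS = 100·exp(−πζ/√(1−ζ²)) = 100·exp(−π·0.6030/√(1−0.6030²)) ≈ 9.30%.

%OS ≈ 9.30%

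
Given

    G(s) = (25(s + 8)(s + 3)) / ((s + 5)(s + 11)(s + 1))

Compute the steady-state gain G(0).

At s = 0 each factor (s + a) contributes a and each (s^2 + bs + c) contributes c.
G(0) = 25·(8) · (3) / ((5) · (11) · (1)) = 600/55 = 120/11.

G(0) = 120/11 ≈ 10.91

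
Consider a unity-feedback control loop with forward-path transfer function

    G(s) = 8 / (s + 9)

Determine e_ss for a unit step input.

e_ss = 0.5294

G(s) has no poles at the origin.
This is a Type 0 system. Kp = lim_{s→0} G(s) = 8/9.
e_ss = 1/(1 + Kp) = 1/(1 + 8/9) = 9/17 ≈ 0.5294.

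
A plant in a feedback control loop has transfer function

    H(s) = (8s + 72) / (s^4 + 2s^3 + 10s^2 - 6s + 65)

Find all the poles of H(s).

s = 1 ± 2j, -2 ± 3j

The poles are the roots of the denominator s^4 + 2s^3 + 10s^2 - 6s + 65 = 0.
No real roots exist; factor into two real quadratics: (s^2 - 2s + 5)(s^2 + 4s + 13) = 0.
Each quadratic gives a conjugate pair via the quadratic formula.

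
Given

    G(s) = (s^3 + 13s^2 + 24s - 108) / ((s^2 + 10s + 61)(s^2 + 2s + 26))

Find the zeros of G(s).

Set the numerator to zero: s^3 + 13s^2 + 24s - 108 = 0.
Factoring: (s - 2)(s + 6)(s + 9) = 0.

s = 2, -6, -9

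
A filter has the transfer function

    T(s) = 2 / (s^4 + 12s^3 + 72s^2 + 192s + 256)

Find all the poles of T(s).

The poles are the roots of the denominator s^4 + 12s^3 + 72s^2 + 192s + 256 = 0.
No real roots exist; factor into two real quadratics: (s^2 + 4s + 8)(s^2 + 8s + 32) = 0.
Each quadratic gives a conjugate pair via the quadratic formula.

s = -2 ± 2j, -4 ± 4j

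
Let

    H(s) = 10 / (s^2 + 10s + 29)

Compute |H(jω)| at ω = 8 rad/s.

Substitute s = j8: numerator = 10, denominator = -35 + j80.
|H(j8)| = |10| / |-35 + j80| = 10 / 87.321 ≈ 0.1145.

|H(j8)| ≈ 0.1145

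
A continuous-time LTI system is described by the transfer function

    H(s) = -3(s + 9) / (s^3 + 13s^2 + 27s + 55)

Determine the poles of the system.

s = -1 + 2j, -1 - 2j, -11

The poles are the roots of the denominator s^3 + 13s^2 + 27s + 55 = 0.
Trying s = -11: the polynomial evaluates to 0, so (s + 11) is a factor.
Dividing out leaves s^2 + 2s + 5 = 0.
The quadratic formula then gives s = -1 ± 2j.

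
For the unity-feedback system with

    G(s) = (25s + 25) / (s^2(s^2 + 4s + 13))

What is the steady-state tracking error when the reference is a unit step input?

e_ss = 0

G(s) has 2 poles at the origin.
This is a Type 2 system; for a step input the steady-state error is zero.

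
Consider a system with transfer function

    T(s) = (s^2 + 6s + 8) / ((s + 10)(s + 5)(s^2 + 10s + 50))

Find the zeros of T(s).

Set the numerator to zero: s^2 + 6s + 8 = 0.
Factoring: (s + 2)(s + 4) = 0.

s = -2, -4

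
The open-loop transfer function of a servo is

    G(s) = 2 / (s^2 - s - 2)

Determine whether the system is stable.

The denominator s^2 - s - 2 factors as (s + 1)(s - 2), giving poles at s = -1, 2.
Since the pole(s) at s = 2 lie in the right half-plane, the system is unstable.

unstable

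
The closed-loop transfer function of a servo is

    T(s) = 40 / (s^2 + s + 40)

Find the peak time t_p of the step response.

t_p ≈ 0.4983 s

Comparing s^2 + s + 40 to s^2 + 2ζωₙs + ωₙ²: ωₙ = √40 ≈ 6.325 rad/s and ζ = 1/(2·√40) ≈ 0.07906.
ζωₙ = 1/2 = 0.5, so ω_d = ωₙ√(1−ζ²) = √(ωₙ² − (ζωₙ)²) = √(40 − 0.5²) = √39.75 ≈ 6.305 rad/s.
t_p = π/ω_d = π/6.305 ≈ 0.4983 s.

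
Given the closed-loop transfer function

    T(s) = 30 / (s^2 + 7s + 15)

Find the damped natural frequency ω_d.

ω_d ≈ 1.658 rad/s

Comparing s^2 + 7s + 15 to s^2 + 2ζωₙs + ωₙ²: ωₙ = √15 ≈ 3.873 rad/s and ζ = 7/(2·√15) ≈ 0.9037.
ζωₙ = 7/2 = 3.5, so ω_d = ωₙ√(1−ζ²) = √(ωₙ² − (ζωₙ)²) = √(15 − 3.5²) = √2.75 ≈ 1.658 rad/s.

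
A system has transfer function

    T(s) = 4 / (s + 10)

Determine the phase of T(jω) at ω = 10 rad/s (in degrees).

At s = j10: numerator = 4, denominator = 10 + j10.
∠T = ∠num − ∠den = 0° − (45°) = -45°.

∠T(j10) ≈ -45°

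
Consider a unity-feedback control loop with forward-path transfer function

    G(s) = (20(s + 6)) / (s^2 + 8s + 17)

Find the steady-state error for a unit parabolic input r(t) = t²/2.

G(s) has no poles at the origin.
This is a Type 0 system; Ka = lim_{s→0} s^2·G(s) = 0, so the steady-state error for a parabola input is infinite.

e_ss = ∞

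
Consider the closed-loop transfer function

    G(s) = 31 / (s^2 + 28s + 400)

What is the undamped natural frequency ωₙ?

ωₙ = 20 rad/s

Compare the denominator to the standard form s^2 + 2ζωₙs + ωₙ².
ωₙ² = 400, so ωₙ = 20 rad/s.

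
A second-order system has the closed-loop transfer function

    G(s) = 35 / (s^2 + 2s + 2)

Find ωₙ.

Compare the denominator to the standard form s^2 + 2ζωₙs + ωₙ².
ωₙ² = 2, so ωₙ = √2 ≈ 1.414 rad/s.

ωₙ ≈ 1.414 rad/s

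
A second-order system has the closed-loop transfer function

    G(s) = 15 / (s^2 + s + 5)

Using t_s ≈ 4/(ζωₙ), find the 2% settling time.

t_s ≈ 8 s

Comparing s^2 + s + 5 to s^2 + 2ζωₙs + ωₙ²: ωₙ = √5 ≈ 2.236 rad/s and ζ = 1/(2·√5) ≈ 0.2236.
ζωₙ = 1/2 = 0.5, so t_s ≈ 4/(ζωₙ) = 4/0.5 = 8 s.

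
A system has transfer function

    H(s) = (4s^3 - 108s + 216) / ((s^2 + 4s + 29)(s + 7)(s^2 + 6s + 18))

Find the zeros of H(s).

Set the numerator to zero: 4s^3 - 108s + 216 = 0, i.e. 4·(s^3 - 27s + 54) = 0.
Factoring: (s + 6)(s - 3)^2 = 0.

s = -6, 3, 3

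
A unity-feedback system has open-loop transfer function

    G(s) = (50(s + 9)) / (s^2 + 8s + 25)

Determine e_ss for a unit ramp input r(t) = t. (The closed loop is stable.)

G(s) has no poles at the origin.
This is a Type 0 system; Kv = lim_{s→0} s·G(s) = 0, so the steady-state error for a ramp input is infinite.

e_ss = ∞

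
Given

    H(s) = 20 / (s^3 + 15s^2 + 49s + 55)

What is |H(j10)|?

|H(j10)| ≈ 0.01305

Substitute s = j10: numerator = 20, denominator = -1445 - j510.
|H(j10)| = |20| / |-1445 - j510| = 20 / 1532.4 ≈ 0.01305.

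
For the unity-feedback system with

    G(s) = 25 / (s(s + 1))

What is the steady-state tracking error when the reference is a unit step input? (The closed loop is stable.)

G(s) has one pole at the origin.
This is a Type 1 system; for a step input the steady-state error is zero.

e_ss = 0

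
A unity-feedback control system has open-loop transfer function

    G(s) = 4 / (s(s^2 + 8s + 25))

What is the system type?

The denominator has 1 factor of s at the origin (free integrator), so this is a Type 1 system.

Type 1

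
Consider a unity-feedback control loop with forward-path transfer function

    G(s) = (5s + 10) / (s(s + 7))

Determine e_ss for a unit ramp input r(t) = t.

G(s) has one pole at the origin.
This is a Type 1 system. Kv = lim_{s→0} s·G(s) = 10/7.
e_ss = 1/Kv = 1/(10/7) = 7/10 ≈ 0.7000.

e_ss = 0.7000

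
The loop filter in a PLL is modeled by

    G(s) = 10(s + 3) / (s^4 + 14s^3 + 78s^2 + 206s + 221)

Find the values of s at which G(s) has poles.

s = -4 ± j, -3 ± 2j

The poles are the roots of the denominator s^4 + 14s^3 + 78s^2 + 206s + 221 = 0.
No real roots exist; factor into two real quadratics: (s^2 + 8s + 17)(s^2 + 6s + 13) = 0.
Each quadratic gives a conjugate pair via the quadratic formula.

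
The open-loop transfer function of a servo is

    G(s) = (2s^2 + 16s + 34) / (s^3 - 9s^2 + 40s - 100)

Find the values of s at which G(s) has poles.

The poles are the roots of the denominator s^3 - 9s^2 + 40s - 100 = 0.
Trying s = 5: the polynomial evaluates to 0, so (s - 5) is a factor.
Dividing out leaves s^2 - 4s + 20 = 0.
The quadratic formula then gives s = 2 ± 4j.

s = 2 + 4j, 2 - 4j, 5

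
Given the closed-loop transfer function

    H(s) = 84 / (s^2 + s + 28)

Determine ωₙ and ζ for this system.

Compare the denominator to the standard form s^2 + 2ζωₙs + ωₙ².
ωₙ² = 28, so ωₙ = √28 ≈ 5.292 rad/s.
2ζωₙ = 1, so ζ = 1/(2·√28) ≈ 0.09449.

ωₙ ≈ 5.292 rad/s, ζ ≈ 0.09449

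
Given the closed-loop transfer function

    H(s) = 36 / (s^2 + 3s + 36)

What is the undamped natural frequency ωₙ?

ωₙ = 6 rad/s

Compare the denominator to the standard form s^2 + 2ζωₙs + ωₙ².
ωₙ² = 36, so ωₙ = 6 rad/s.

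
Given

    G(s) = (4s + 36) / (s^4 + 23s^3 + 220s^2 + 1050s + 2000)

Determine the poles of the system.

s = -5 + 5j, -5 - 5j, -8, -5

The poles are the roots of the denominator s^4 + 23s^3 + 220s^2 + 1050s + 2000 = 0.
Trying s = -8: the polynomial evaluates to 0, so (s + 8) is a factor.
Dividing out leaves s^3 + 15s^2 + 100s + 250 = 0.
This factors further as (s^2 + 10s + 50)(s + 5) = 0.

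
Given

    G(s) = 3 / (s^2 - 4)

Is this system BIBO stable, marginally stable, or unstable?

The denominator s^2 - 4 factors as (s - 2)(s + 2), giving poles at s = 2, -2.
Since the pole(s) at s = 2 lie in the right half-plane, the system is unstable.

unstable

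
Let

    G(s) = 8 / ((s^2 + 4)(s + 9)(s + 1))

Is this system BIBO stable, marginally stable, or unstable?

The poles can be read from the denominator factors: s = 2j, -2j, -9, -1.
Since the simple pole(s) at s = 2j, -2j lie on the jω-axis with none in the right half-plane, the system is marginally stable.

marginally stable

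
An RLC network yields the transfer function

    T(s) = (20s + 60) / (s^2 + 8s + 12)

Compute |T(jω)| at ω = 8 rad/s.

Substitute s = j8: numerator = 60 + j160, denominator = -52 + j64.
|T(j8)| = |60 + j160| / |-52 + j64| = 170.88 / 82.462 ≈ 2.072.

|T(j8)| ≈ 2.072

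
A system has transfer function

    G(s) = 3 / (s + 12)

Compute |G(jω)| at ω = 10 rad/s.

|G(j10)| ≈ 0.1921

Substitute s = j10: numerator = 3, denominator = 12 + j10.
|G(j10)| = |3| / |12 + j10| = 3 / 15.620 ≈ 0.1921.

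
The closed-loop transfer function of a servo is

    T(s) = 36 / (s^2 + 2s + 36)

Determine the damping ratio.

ζ ≈ 0.1667

Compare the denominator to the standard form s^2 + 2ζωₙs + ωₙ².
ωₙ² = 36, so ωₙ = 6 rad/s.
2ζωₙ = 2, so ζ = 2/(2·6) ≈ 0.1667.
With ζ = 0.1667 the response is underdamped.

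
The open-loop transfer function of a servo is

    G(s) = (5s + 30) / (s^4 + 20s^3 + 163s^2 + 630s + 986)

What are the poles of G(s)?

s = -5 + 2j, -5 - 2j, -5 + 3j, -5 - 3j

The poles are the roots of the denominator s^4 + 20s^3 + 163s^2 + 630s + 986 = 0.
No real roots exist; factor into two real quadratics: (s^2 + 10s + 29)(s^2 + 10s + 34) = 0.
Each quadratic gives a conjugate pair via the quadratic formula.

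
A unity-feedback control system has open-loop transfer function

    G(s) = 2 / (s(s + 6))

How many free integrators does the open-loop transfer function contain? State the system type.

Type 1

The denominator has 1 factor of s at the origin (free integrator), so this is a Type 1 system.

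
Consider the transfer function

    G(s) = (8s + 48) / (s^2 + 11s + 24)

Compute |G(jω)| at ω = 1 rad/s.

Substitute s = j1: numerator = 48 + j8, denominator = 23 + j11.
|G(j1)| = |48 + j8| / |23 + j11| = 48.662 / 25.495 ≈ 1.909.

|G(j1)| ≈ 1.909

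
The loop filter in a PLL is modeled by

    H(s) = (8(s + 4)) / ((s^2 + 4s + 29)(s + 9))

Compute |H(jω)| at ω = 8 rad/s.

|H(j8)| ≈ 0.1253

Substitute s = j8: numerator = 32 + j64, denominator = -571 + j8.
|H(j8)| = |32 + j64| / |-571 + j8| = 71.554 / 571.06 ≈ 0.1253.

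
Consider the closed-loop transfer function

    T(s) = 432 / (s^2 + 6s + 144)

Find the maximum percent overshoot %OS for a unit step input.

%OS ≈ 44.4%

Comparing s^2 + 6s + 144 to s^2 + 2ζωₙs + ωₙ²: ωₙ = 12 rad/s and ζ = 6/(2·12) = 0.25.
%OS = 100·exp(−πζ/√(1−ζ²)) = 100·exp(−π·0.25/√(1−0.25²)) ≈ 44.4%.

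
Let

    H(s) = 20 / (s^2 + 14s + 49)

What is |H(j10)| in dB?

Substitute s = j10: numerator = 20, denominator = -51 + j140.
|H(j10)| = |20| / |-51 + j140| = 20 / 149 ≈ 0.1342.
In decibels: 20·log₁₀(0.1342) ≈ -17.4 dB.

|H(j10)|_dB ≈ -17.4 dB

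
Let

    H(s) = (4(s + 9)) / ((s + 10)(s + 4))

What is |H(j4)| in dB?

|H(j4)|_dB ≈ -3.79 dB

Substitute s = j4: numerator = 36 + j16, denominator = 24 + j56.
|H(j4)| = |36 + j16| / |24 + j56| = 39.395 / 60.926 ≈ 0.6466.
In decibels: 20·log₁₀(0.6466) ≈ -3.79 dB.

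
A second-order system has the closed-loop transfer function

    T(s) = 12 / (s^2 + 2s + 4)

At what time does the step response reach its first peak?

Comparing s^2 + 2s + 4 to s^2 + 2ζωₙs + ωₙ²: ωₙ = 2 rad/s and ζ = 2/(2·2) = 0.5.
ζωₙ = 2/2 = 1, so ω_d = ωₙ√(1−ζ²) = √(ωₙ² − (ζωₙ)²) = √(4 − 1²) = √3 ≈ 1.732 rad/s.
t_p = π/ω_d = π/1.732 ≈ 1.814 s.

t_p ≈ 1.814 s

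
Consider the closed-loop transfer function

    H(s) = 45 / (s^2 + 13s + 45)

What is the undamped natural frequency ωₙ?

Compare the denominator to the standard form s^2 + 2ζωₙs + ωₙ².
ωₙ² = 45, so ωₙ = √45 ≈ 6.708 rad/s.

ωₙ ≈ 6.708 rad/s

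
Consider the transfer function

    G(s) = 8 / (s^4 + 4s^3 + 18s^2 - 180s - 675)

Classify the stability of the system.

unstable

The denominator s^4 + 4s^3 + 18s^2 - 180s - 675 factors as (s^2 + 6s + 45)(s + 3)(s - 5), giving poles at s = -3 + 6j, -3 - 6j, -3, 5.
Since the pole(s) at s = 5 lie in the right half-plane, the system is unstable.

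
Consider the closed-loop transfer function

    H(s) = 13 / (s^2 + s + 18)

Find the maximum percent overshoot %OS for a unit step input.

%OS ≈ 68.9%

Comparing s^2 + s + 18 to s^2 + 2ζωₙs + ωₙ²: ωₙ = √18 ≈ 4.243 rad/s and ζ = 1/(2·√18) ≈ 0.1179.
%OS = 100·exp(−πζ/√(1−ζ²)) = 100·exp(−π·0.1179/√(1−0.1179²)) ≈ 68.9%.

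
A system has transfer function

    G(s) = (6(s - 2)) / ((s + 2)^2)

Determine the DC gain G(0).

At s = 0 each factor (s + a) contributes a and each (s^2 + bs + c) contributes c.
G(0) = 6·(-2) / ((2) · (2)) = -12/4 = -3.

G(0) = -3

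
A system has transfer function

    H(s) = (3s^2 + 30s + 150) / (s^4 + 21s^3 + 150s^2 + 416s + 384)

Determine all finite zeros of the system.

Set the numerator to zero: 3s^2 + 30s + 150 = 0, i.e. 3·(s^2 + 10s + 50) = 0.
Factoring: (s^2 + 10s + 50) = 0.

s = -5 + 5j, -5 - 5j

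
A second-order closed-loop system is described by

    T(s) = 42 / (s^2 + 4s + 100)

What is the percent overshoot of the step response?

Comparing s^2 + 4s + 100 to s^2 + 2ζωₙs + ωₙ²: ωₙ = 10 rad/s and ζ = 4/(2·10) = 0.2.
%OS = 100·exp(−πζ/√(1−ζ²)) = 100·exp(−π·0.2/√(1−0.2²)) ≈ 52.7%.

%OS ≈ 52.7%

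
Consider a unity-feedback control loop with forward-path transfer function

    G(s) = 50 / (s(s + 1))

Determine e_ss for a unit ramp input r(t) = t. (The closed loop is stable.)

G(s) has one pole at the origin.
This is a Type 1 system. Kv = lim_{s→0} s·G(s) = 50/1.
e_ss = 1/Kv = 1/(50) = 1/50 ≈ 0.02000.

e_ss = 0.02000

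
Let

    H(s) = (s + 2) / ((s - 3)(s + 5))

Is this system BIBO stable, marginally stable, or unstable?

The poles can be read from the denominator factors: s = 3, -5.
Since the pole(s) at s = 3 lie in the right half-plane, the system is unstable.

unstable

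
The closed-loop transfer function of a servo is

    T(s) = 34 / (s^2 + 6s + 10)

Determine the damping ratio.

Compare the denominator to the standard form s^2 + 2ζωₙs + ωₙ².
ωₙ² = 10, so ωₙ = √10 ≈ 3.162 rad/s.
2ζωₙ = 6, so ζ = 6/(2·√10) ≈ 0.9487.
With ζ = 0.9487 the response is underdamped.

ζ ≈ 0.9487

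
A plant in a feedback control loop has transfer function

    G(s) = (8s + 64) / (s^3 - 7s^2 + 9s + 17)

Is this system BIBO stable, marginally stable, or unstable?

The denominator s^3 - 7s^2 + 9s + 17 factors as (s^2 - 8s + 17)(s + 1), giving poles at s = 4 ± j, -1.
Since the pole(s) at s = 4 ± j lie in the right half-plane, the system is unstable.

unstable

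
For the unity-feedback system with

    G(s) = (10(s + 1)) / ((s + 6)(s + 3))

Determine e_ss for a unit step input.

e_ss = 0.6429

G(s) has no poles at the origin.
This is a Type 0 system. Kp = lim_{s→0} G(s) = 10/18 = 5/9.
e_ss = 1/(1 + Kp) = 1/(1 + 5/9) = 9/14 ≈ 0.6429.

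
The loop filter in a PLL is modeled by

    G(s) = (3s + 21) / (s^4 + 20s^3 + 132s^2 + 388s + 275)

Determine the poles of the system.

s = -4 + 3j, -4 - 3j, -1, -11

The poles are the roots of the denominator s^4 + 20s^3 + 132s^2 + 388s + 275 = 0.
Trying s = -1: the polynomial evaluates to 0, so (s + 1) is a factor.
Dividing out leaves s^3 + 19s^2 + 113s + 275 = 0.
This factors further as (s^2 + 8s + 25)(s + 11) = 0.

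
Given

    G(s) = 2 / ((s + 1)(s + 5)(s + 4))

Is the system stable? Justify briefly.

stable

The poles can be read from the denominator factors: s = -1, -5, -4.
Since all poles lie strictly in the left half-plane, the system is stable.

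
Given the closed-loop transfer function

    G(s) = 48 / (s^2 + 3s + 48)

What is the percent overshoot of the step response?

%OS ≈ 49.8%

Comparing s^2 + 3s + 48 to s^2 + 2ζωₙs + ωₙ²: ωₙ = √48 ≈ 6.928 rad/s and ζ = 3/(2·√48) ≈ 0.2165.
%OS = 100·exp(−πζ/√(1−ζ²)) = 100·exp(−π·0.2165/√(1−0.2165²)) ≈ 49.8%.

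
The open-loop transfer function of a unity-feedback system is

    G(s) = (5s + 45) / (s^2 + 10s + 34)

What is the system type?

The denominator has no factor of s at the origin — no free integrator — so this is a Type 0 system.

Type 0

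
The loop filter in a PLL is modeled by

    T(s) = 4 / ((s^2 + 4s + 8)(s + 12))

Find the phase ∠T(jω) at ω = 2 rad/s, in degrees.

∠T(j2) ≈ -72.90°

At s = j2: numerator = 4, denominator = 32 + j104.
∠T = ∠num − ∠den = 0° − (72.897°) = -72.90°.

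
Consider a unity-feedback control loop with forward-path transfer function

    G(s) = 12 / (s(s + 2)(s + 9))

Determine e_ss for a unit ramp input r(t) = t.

e_ss = 1.500

G(s) has one pole at the origin.
This is a Type 1 system. Kv = lim_{s→0} s·G(s) = 12/18 = 2/3.
e_ss = 1/Kv = 1/(2/3) = 3/2 ≈ 1.500.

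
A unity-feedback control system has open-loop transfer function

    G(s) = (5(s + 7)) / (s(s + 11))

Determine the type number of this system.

Type 1

The denominator has 1 factor of s at the origin (free integrator), so this is a Type 1 system.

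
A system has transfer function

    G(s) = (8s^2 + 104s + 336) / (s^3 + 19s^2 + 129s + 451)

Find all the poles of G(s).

The poles are the roots of the denominator s^3 + 19s^2 + 129s + 451 = 0.
Trying s = -11: the polynomial evaluates to 0, so (s + 11) is a factor.
Dividing out leaves s^2 + 8s + 41 = 0.
The quadratic formula then gives s = -4 ± 5j.

s = -4 ± 5j, -11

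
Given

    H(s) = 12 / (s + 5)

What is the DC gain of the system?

H(0) = 12/5 ≈ 2.400

At s = 0 each factor (s + a) contributes a and each (s^2 + bs + c) contributes c.
H(0) = 12·1 / ((5)) = 12/5 = 12/5.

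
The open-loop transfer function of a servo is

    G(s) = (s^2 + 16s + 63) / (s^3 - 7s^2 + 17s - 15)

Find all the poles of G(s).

s = 2 ± j, 3

The poles are the roots of the denominator s^3 - 7s^2 + 17s - 15 = 0.
Trying s = 3: the polynomial evaluates to 0, so (s - 3) is a factor.
Dividing out leaves s^2 - 4s + 5 = 0.
The quadratic formula then gives s = 2 ± 1j.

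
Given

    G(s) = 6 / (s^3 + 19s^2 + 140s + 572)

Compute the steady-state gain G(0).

Set s = 0: G(0) = (6) / (572) = 3/286.

G(0) = 3/286 ≈ 0.01049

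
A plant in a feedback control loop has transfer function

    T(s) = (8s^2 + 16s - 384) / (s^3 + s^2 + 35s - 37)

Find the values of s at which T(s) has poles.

The poles are the roots of the denominator s^3 + s^2 + 35s - 37 = 0.
Trying s = 1: the polynomial evaluates to 0, so (s - 1) is a factor.
Dividing out leaves s^2 + 2s + 37 = 0.
The quadratic formula then gives s = -1 ± 6j.

s = -1 + 6j, -1 - 6j, 1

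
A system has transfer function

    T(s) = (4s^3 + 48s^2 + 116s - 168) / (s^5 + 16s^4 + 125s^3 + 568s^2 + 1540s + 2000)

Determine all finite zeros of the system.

Set the numerator to zero: 4s^3 + 48s^2 + 116s - 168 = 0, i.e. 4·(s^3 + 12s^2 + 29s - 42) = 0.
Factoring: (s - 1)(s + 6)(s + 7) = 0.

s = 1, -6, -7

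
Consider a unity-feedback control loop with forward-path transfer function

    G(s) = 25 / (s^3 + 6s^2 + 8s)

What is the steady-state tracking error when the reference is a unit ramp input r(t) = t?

G(s) has one pole at the origin.
This is a Type 1 system. Kv = lim_{s→0} s·G(s) = 25/8.
e_ss = 1/Kv = 1/(25/8) = 8/25 ≈ 0.3200.

e_ss = 0.3200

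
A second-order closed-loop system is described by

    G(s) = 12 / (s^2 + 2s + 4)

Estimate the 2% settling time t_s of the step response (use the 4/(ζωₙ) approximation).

t_s ≈ 4 s

Comparing s^2 + 2s + 4 to s^2 + 2ζωₙs + ωₙ²: ωₙ = 2 rad/s and ζ = 2/(2·2) = 0.5.
ζωₙ = 2/2 = 1, so t_s ≈ 4/(ζωₙ) = 4/1 = 4 s.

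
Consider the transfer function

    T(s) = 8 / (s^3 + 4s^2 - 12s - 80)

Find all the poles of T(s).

The poles are the roots of the denominator s^3 + 4s^2 - 12s - 80 = 0.
Trying s = 4: the polynomial evaluates to 0, so (s - 4) is a factor.
Dividing out leaves s^2 + 8s + 20 = 0.
The quadratic formula then gives s = -4 ± 2j.

s = -4 ± 2j, 4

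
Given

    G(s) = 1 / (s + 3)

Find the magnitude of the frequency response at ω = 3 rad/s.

Substitute s = j3: numerator = 1, denominator = 3 + j3.
|G(j3)| = |1| / |3 + j3| = 1 / 4.2426 ≈ 0.2357.

|G(j3)| ≈ 0.2357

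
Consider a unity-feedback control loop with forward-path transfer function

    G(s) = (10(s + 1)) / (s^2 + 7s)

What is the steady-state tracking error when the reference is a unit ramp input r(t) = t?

G(s) has one pole at the origin.
This is a Type 1 system. Kv = lim_{s→0} s·G(s) = 10/7.
e_ss = 1/Kv = 1/(10/7) = 7/10 ≈ 0.7000.

e_ss = 0.7000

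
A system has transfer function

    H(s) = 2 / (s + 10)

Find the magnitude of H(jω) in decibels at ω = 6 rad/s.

Substitute s = j6: numerator = 2, denominator = 10 + j6.
|H(j6)| = |2| / |10 + j6| = 2 / 11.662 ≈ 0.1715.
In decibels: 20·log₁₀(0.1715) ≈ -15.3 dB.

|H(j6)|_dB ≈ -15.3 dB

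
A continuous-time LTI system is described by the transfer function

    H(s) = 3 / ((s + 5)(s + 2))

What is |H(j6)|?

|H(j6)| ≈ 0.06073

Substitute s = j6: numerator = 3, denominator = -26 + j42.
|H(j6)| = |3| / |-26 + j42| = 3 / 49.396 ≈ 0.06073.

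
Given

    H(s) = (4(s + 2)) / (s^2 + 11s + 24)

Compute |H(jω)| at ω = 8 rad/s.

Substitute s = j8: numerator = 8 + j32, denominator = -40 + j88.
|H(j8)| = |8 + j32| / |-40 + j88| = 32.985 / 96.664 ≈ 0.3412.

|H(j8)| ≈ 0.3412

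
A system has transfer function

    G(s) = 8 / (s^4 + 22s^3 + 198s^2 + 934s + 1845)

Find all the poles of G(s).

s = -5, -9, -4 ± 5j

The poles are the roots of the denominator s^4 + 22s^3 + 198s^2 + 934s + 1845 = 0.
Trying s = -5: the polynomial evaluates to 0, so (s + 5) is a factor.
Dividing out leaves s^3 + 17s^2 + 113s + 369 = 0.
This factors further as (s + 9)(s^2 + 8s + 41) = 0.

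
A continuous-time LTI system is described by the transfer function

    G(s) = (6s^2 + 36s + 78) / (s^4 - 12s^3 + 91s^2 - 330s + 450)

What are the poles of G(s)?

The poles are the roots of the denominator s^4 - 12s^3 + 91s^2 - 330s + 450 = 0.
No real roots exist; factor into two real quadratics: (s^2 - 6s + 10)(s^2 - 6s + 45) = 0.
Each quadratic gives a conjugate pair via the quadratic formula.

s = 3 ± j, 3 ± 6j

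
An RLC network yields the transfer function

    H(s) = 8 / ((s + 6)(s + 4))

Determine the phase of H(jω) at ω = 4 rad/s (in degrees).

∠H(j4) ≈ -78.69°

At s = j4: numerator = 8, denominator = 8 + j40.
∠H = ∠num − ∠den = 0° − (78.690°) = -78.69°.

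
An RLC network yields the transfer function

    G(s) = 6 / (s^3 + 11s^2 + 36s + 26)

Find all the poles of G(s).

The poles are the roots of the denominator s^3 + 11s^2 + 36s + 26 = 0.
Trying s = -1: the polynomial evaluates to 0, so (s + 1) is a factor.
Dividing out leaves s^2 + 10s + 26 = 0.
The quadratic formula then gives s = -5 ± 1j.

s = -1, -5 ± j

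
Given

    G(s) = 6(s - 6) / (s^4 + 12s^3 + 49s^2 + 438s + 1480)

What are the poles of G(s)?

s = 1 ± 6j, -10, -4

The poles are the roots of the denominator s^4 + 12s^3 + 49s^2 + 438s + 1480 = 0.
Trying s = -10: the polynomial evaluates to 0, so (s + 10) is a factor.
Dividing out leaves s^3 + 2s^2 + 29s + 148 = 0.
This factors further as (s^2 - 2s + 37)(s + 4) = 0.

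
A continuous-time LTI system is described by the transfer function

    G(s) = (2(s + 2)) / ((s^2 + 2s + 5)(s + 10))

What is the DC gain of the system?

G(0) = 2/25 ≈ 0.08000

At s = 0 each factor (s + a) contributes a and each (s^2 + bs + c) contributes c.
G(0) = 2·(2) / ((5) · (10)) = 4/50 = 2/25.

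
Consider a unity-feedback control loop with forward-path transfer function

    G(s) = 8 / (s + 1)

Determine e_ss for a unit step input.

G(s) has no poles at the origin.
This is a Type 0 system. Kp = lim_{s→0} G(s) = 8/1.
e_ss = 1/(1 + Kp) = 1/(1 + 8) = 1/9 ≈ 0.1111.

e_ss = 0.1111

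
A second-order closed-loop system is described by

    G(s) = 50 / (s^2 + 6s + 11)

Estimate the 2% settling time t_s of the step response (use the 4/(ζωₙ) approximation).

Comparing s^2 + 6s + 11 to s^2 + 2ζωₙs + ωₙ²: ωₙ = √11 ≈ 3.317 rad/s and ζ = 6/(2·√11) ≈ 0.9045.
ζωₙ = 6/2 = 3, so t_s ≈ 4/(ζωₙ) = 4/3 ≈ 1.333 s.

t_s ≈ 1.333 s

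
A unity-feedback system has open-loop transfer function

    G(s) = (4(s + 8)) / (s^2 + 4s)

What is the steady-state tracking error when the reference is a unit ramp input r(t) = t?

G(s) has one pole at the origin.
This is a Type 1 system. Kv = lim_{s→0} s·G(s) = 32/4 = 8.
e_ss = 1/Kv = 1/(8) = 1/8 ≈ 0.1250.

e_ss = 0.1250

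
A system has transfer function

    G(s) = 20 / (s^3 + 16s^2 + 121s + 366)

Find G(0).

G(0) = 10/183 ≈ 0.05464

Set s = 0: G(0) = (20) / (366) = 10/183.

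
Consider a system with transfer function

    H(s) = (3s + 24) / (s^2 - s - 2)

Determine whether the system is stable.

unstable

The denominator s^2 - s - 2 factors as (s - 2)(s + 1), giving poles at s = 2, -1.
Since the pole(s) at s = 2 lie in the right half-plane, the system is unstable.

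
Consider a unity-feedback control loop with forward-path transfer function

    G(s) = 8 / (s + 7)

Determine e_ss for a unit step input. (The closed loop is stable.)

e_ss = 0.4667

G(s) has no poles at the origin.
This is a Type 0 system. Kp = lim_{s→0} G(s) = 8/7.
e_ss = 1/(1 + Kp) = 1/(1 + 8/7) = 7/15 ≈ 0.4667.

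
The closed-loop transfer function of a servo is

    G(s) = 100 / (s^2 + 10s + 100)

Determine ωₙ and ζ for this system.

Compare the denominator to the standard form s^2 + 2ζωₙs + ωₙ².
ωₙ² = 100, so ωₙ = 10 rad/s.
2ζωₙ = 10, so ζ = 10/(2·10) = 0.5.

ωₙ = 10 rad/s, ζ = 0.5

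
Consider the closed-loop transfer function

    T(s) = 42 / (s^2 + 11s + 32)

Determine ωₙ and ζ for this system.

ωₙ ≈ 5.657 rad/s, ζ ≈ 0.9723

Compare the denominator to the standard form s^2 + 2ζωₙs + ωₙ².
ωₙ² = 32, so ωₙ = √32 ≈ 5.657 rad/s.
2ζωₙ = 11, so ζ = 11/(2·√32) ≈ 0.9723.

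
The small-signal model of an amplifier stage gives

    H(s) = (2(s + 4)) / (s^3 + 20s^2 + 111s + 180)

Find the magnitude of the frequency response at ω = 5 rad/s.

|H(j5)| ≈ 0.02389

Substitute s = j5: numerator = 8 + j10, denominator = -320 + j430.
|H(j5)| = |8 + j10| / |-320 + j430| = 12.806 / 536.00 ≈ 0.02389.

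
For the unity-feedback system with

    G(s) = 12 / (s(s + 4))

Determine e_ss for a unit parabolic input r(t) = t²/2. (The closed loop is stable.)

G(s) has one pole at the origin.
This is a Type 1 system; Ka = lim_{s→0} s^2·G(s) = 0, so the steady-state error for a parabola input is infinite.

e_ss = ∞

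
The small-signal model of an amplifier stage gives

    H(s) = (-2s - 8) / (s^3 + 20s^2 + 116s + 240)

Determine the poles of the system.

The poles are the roots of the denominator s^3 + 20s^2 + 116s + 240 = 0.
Trying s = -12: the polynomial evaluates to 0, so (s + 12) is a factor.
Dividing out leaves s^2 + 8s + 20 = 0.
The quadratic formula then gives s = -4 ± 2j.

s = -4 + 2j, -4 - 2j, -12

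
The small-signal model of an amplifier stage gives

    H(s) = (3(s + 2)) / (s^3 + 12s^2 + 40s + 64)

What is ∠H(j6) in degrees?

At s = j6: numerator = 6 + j18, denominator = -368 + j24.
∠H = ∠num − ∠den = 71.565° − (176.27°) = -104.7°.

∠H(j6) ≈ -104.7°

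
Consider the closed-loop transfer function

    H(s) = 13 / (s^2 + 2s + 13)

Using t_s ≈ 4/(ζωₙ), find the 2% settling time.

t_s ≈ 4 s

Comparing s^2 + 2s + 13 to s^2 + 2ζωₙs + ωₙ²: ωₙ = √13 ≈ 3.606 rad/s and ζ = 2/(2·√13) ≈ 0.2774.
ζωₙ = 2/2 = 1, so t_s ≈ 4/(ζωₙ) = 4/1 = 4 s.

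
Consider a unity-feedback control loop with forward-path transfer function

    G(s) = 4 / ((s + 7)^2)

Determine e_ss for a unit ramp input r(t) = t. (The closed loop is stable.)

e_ss = ∞

G(s) has no poles at the origin.
This is a Type 0 system; Kv = lim_{s→0} s·G(s) = 0, so the steady-state error for a ramp input is infinite.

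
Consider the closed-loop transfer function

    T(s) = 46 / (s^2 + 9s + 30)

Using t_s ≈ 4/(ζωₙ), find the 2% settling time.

Comparing s^2 + 9s + 30 to s^2 + 2ζωₙs + ωₙ²: ωₙ = √30 ≈ 5.477 rad/s and ζ = 9/(2·√30) ≈ 0.8216.
ζωₙ = 9/2 = 4.5, so t_s ≈ 4/(ζωₙ) = 4/4.5 ≈ 0.8889 s.

t_s ≈ 0.8889 s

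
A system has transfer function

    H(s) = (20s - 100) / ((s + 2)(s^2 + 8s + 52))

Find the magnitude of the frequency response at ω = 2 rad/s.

Substitute s = j2: numerator = -100 + j40, denominator = 64 + j128.
|H(j2)| = |-100 + j40| / |64 + j128| = 107.70 / 143.11 ≈ 0.7526.

|H(j2)| ≈ 0.7526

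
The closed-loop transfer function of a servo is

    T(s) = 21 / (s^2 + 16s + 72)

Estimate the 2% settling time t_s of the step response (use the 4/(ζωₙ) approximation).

Comparing s^2 + 16s + 72 to s^2 + 2ζωₙs + ωₙ²: ωₙ = √72 ≈ 8.485 rad/s and ζ = 16/(2·√72) ≈ 0.9428.
ζωₙ = 16/2 = 8, so t_s ≈ 4/(ζωₙ) = 4/8 = 0.5000 s.

t_s ≈ 0.5000 s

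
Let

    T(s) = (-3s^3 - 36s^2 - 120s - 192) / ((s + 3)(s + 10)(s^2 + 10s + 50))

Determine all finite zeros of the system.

s = -8, -2 + 2j, -2 - 2j

Set the numerator to zero: -3s^3 - 36s^2 - 120s - 192 = 0, i.e. -3·(s^3 + 12s^2 + 40s + 64) = 0.
Factoring: (s + 8)(s^2 + 4s + 8) = 0.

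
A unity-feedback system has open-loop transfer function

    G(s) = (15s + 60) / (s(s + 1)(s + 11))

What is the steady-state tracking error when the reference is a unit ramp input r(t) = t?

e_ss = 0.1833

G(s) has one pole at the origin.
This is a Type 1 system. Kv = lim_{s→0} s·G(s) = 60/11.
e_ss = 1/Kv = 1/(60/11) = 11/60 ≈ 0.1833.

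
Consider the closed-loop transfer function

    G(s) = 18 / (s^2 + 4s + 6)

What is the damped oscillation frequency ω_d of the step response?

ω_d ≈ 1.414 rad/s

Comparing s^2 + 4s + 6 to s^2 + 2ζωₙs + ωₙ²: ωₙ = √6 ≈ 2.449 rad/s and ζ = 4/(2·√6) ≈ 0.8165.
ζωₙ = 4/2 = 2, so ω_d = ωₙ√(1−ζ²) = √(ωₙ² − (ζωₙ)²) = √(6 − 2²) = √2 ≈ 1.414 rad/s.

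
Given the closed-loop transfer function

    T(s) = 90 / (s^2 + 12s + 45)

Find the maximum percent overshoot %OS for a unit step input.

%OS ≈ 0.187%

Comparing s^2 + 12s + 45 to s^2 + 2ζωₙs + ωₙ²: ωₙ = √45 ≈ 6.708 rad/s and ζ = 12/(2·√45) ≈ 0.8944.
%OS = 100·exp(−πζ/√(1−ζ²)) = 100·exp(−π·0.8944/√(1−0.8944²)) ≈ 0.187%.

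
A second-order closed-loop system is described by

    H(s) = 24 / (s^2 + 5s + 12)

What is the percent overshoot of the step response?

Comparing s^2 + 5s + 12 to s^2 + 2ζωₙs + ωₙ²: ωₙ = √12 ≈ 3.464 rad/s and ζ = 5/(2·√12) ≈ 0.7217.
%OS = 100·exp(−πζ/√(1−ζ²)) = 100·exp(−π·0.7217/√(1−0.7217²)) ≈ 3.78%.

%OS ≈ 3.78%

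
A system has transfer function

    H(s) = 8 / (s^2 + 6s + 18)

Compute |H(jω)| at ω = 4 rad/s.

Substitute s = j4: numerator = 8, denominator = 2 + j24.
|H(j4)| = |8| / |2 + j24| = 8 / 24.083 ≈ 0.3322.

|H(j4)| ≈ 0.3322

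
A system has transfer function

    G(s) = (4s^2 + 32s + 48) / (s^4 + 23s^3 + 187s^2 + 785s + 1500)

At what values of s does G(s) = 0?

s = -2, -6

Set the numerator to zero: 4s^2 + 32s + 48 = 0, i.e. 4·(s^2 + 8s + 12) = 0.
Factoring: (s + 2)(s + 6) = 0.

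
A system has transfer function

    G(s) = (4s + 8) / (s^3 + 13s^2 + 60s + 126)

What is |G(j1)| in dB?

|G(j1)|_dB ≈ -23.1 dB

Substitute s = j1: numerator = 8 + j4, denominator = 113 + j59.
|G(j1)| = |8 + j4| / |113 + j59| = 8.9443 / 127.48 ≈ 0.07016.
In decibels: 20·log₁₀(0.07016) ≈ -23.1 dB.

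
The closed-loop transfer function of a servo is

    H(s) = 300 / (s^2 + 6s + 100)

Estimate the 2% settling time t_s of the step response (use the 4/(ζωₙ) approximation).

Comparing s^2 + 6s + 100 to s^2 + 2ζωₙs + ωₙ²: ωₙ = 10 rad/s and ζ = 6/(2·10) = 0.3.
ζωₙ = 6/2 = 3, so t_s ≈ 4/(ζωₙ) = 4/3 ≈ 1.333 s.

t_s ≈ 1.333 s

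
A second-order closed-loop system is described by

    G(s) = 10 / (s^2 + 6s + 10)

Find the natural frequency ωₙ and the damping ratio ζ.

Compare the denominator to the standard form s^2 + 2ζωₙs + ωₙ².
ωₙ² = 10, so ωₙ = √10 ≈ 3.162 rad/s.
2ζωₙ = 6, so ζ = 6/(2·√10) ≈ 0.9487.

ωₙ ≈ 3.162 rad/s, ζ ≈ 0.9487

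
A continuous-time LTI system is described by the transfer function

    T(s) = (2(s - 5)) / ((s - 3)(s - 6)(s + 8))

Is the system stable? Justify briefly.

The poles can be read from the denominator factors: s = 3, 6, -8.
Since the pole(s) at s = 3, 6 lie in the right half-plane, the system is unstable.

unstable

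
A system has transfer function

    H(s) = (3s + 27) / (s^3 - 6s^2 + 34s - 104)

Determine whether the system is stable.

unstable

The denominator s^3 - 6s^2 + 34s - 104 factors as (s^2 - 2s + 26)(s - 4), giving poles at s = 1 ± 5j, 4.
Since the pole(s) at s = 1 + 5j, 1 - 5j, 4 lie in the right half-plane, the system is unstable.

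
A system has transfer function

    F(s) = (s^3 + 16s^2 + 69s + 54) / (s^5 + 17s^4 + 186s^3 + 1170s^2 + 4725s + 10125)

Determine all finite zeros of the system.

Set the numerator to zero: s^3 + 16s^2 + 69s + 54 = 0.
Factoring: (s + 6)(s + 9)(s + 1) = 0.

s = -6, -9, -1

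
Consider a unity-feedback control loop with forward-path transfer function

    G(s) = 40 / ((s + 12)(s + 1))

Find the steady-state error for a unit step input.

G(s) has no poles at the origin.
This is a Type 0 system. Kp = lim_{s→0} G(s) = 40/12 = 10/3.
e_ss = 1/(1 + Kp) = 1/(1 + 10/3) = 3/13 ≈ 0.2308.

e_ss = 0.2308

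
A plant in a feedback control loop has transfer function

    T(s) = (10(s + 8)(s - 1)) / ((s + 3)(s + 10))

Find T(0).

At s = 0 each factor (s + a) contributes a and each (s^2 + bs + c) contributes c.
T(0) = 10·(8) · (-1) / ((3) · (10)) = -80/30 = -8/3.

T(0) = -8/3 ≈ -2.667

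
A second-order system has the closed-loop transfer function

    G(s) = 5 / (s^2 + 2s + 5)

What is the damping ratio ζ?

Compare the denominator to the standard form s^2 + 2ζωₙs + ωₙ².
ωₙ² = 5, so ωₙ = √5 ≈ 2.236 rad/s.
2ζωₙ = 2, so ζ = 2/(2·√5) ≈ 0.4472.
With ζ = 0.4472 the response is underdamped.

ζ ≈ 0.4472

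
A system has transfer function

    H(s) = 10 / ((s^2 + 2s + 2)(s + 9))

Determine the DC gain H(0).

H(0) = 5/9 ≈ 0.5556

At s = 0 each factor (s + a) contributes a and each (s^2 + bs + c) contributes c.
H(0) = 10·1 / ((2) · (9)) = 10/18 = 5/9.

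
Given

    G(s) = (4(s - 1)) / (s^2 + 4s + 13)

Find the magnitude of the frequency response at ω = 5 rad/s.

|G(j5)| ≈ 0.8745

Substitute s = j5: numerator = -4 + j20, denominator = -12 + j20.
|G(j5)| = |-4 + j20| / |-12 + j20| = 20.396 / 23.324 ≈ 0.8745.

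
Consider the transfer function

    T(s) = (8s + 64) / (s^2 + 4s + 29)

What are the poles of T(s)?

The poles are the roots of the denominator s^2 + 4s + 29 = 0.
Using the quadratic formula: s = (-4 ± √(-100))/2 = -2 ± 5j.

s = -2 ± 5j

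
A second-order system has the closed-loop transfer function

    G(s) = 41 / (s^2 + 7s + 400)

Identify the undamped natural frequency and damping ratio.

ωₙ = 20 rad/s, ζ = 0.175

Compare the denominator to the standard form s^2 + 2ζωₙs + ωₙ².
ωₙ² = 400, so ωₙ = 20 rad/s.
2ζωₙ = 7, so ζ = 7/(2·20) = 0.175.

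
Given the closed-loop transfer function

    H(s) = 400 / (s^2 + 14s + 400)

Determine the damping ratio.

Compare the denominator to the standard form s^2 + 2ζωₙs + ωₙ².
ωₙ² = 400, so ωₙ = 20 rad/s.
2ζωₙ = 14, so ζ = 14/(2·20) = 0.35.

ζ = 0.35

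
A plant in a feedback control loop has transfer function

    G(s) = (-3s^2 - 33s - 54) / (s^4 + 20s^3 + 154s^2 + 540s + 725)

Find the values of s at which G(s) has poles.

The poles are the roots of the denominator s^4 + 20s^3 + 154s^2 + 540s + 725 = 0.
Trying s = -5: the polynomial evaluates to 0, so (s + 5) is a factor.
Dividing out leaves s^3 + 15s^2 + 79s + 145 = 0.
This factors further as (s^2 + 10s + 29)(s + 5) = 0.

s = -5, -5 ± 2j, -5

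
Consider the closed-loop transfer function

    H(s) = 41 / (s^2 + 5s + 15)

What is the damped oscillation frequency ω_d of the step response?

Comparing s^2 + 5s + 15 to s^2 + 2ζωₙs + ωₙ²: ωₙ = √15 ≈ 3.873 rad/s and ζ = 5/(2·√15) ≈ 0.6455.
ζωₙ = 5/2 = 2.5, so ω_d = ωₙ√(1−ζ²) = √(ωₙ² − (ζωₙ)²) = √(15 − 2.5²) = √8.75 ≈ 2.958 rad/s.

ω_d ≈ 2.958 rad/s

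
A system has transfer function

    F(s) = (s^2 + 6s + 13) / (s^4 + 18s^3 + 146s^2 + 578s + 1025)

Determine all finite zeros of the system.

Set the numerator to zero: s^2 + 6s + 13 = 0.
Factoring: (s^2 + 6s + 13) = 0.

s = -3 ± 2j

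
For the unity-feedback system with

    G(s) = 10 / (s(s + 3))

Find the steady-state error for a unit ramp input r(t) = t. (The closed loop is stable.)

e_ss = 0.3000

G(s) has one pole at the origin.
This is a Type 1 system. Kv = lim_{s→0} s·G(s) = 10/3.
e_ss = 1/Kv = 1/(10/3) = 3/10 ≈ 0.3000.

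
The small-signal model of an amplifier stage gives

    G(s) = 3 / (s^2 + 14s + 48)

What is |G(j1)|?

Substitute s = j1: numerator = 3, denominator = 47 + j14.
|G(j1)| = |3| / |47 + j14| = 3 / 49.041 ≈ 0.06117.

|G(j1)| ≈ 0.06117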